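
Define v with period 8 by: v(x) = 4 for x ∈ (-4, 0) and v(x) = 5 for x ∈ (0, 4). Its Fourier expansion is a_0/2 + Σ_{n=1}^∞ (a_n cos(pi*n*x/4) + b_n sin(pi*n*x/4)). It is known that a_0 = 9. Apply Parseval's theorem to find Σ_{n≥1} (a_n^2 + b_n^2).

Parseval: a_0^2/2 + Σ_{n≥1} (a_n^2+b_n^2) = 1/4 ∫_{-4}^{4} v(x)^2 dx = 41.
Subtract a_0^2/2 = 81/2: Σ (a_n^2+b_n^2) = 1/2.

1/2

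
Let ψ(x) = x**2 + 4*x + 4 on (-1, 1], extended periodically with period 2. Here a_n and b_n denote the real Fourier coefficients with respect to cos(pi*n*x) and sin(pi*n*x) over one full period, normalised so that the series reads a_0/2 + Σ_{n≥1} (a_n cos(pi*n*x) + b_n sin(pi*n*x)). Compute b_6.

b_6 = ∫_{-1}^{1} ψ(x) sin(6*pi*x) dx.
Integrating by parts twice (tabular method), an antiderivative of (x**2 + 4*x + 4) sin(6*pi*x) is -x**2*cos(6*pi*x)/(6*pi) + x*sin(6*pi*x)/(18*pi**2) - 2*x*cos(6*pi*x)/(3*pi) + sin(6*pi*x)/(9*pi**2) - 2*cos(6*pi*x)/(3*pi) + cos(6*pi*x)/(108*pi**3); evaluating from -1 to 1: ∫_{-1}^{1} (x**2 + 4*x + 4) sin(6*pi*x) dx = ((1 - 162*pi**2)/(108*pi**3)) - ((1 - 18*pi**2)/(108*pi**3)) = -4/(3*pi).
Hence b_6 = -4/(3*pi).

-4/(3*pi)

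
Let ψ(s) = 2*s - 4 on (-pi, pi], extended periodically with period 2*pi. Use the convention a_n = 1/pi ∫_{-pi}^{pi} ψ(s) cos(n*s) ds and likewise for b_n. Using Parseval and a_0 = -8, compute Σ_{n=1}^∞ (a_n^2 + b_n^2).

8*pi**2/3

Parseval: a_0^2/2 + Σ_{n≥1} (a_n^2+b_n^2) = 1/pi ∫_{-pi}^{pi} ψ(s)^2 ds = 8*pi**2/3 + 32.
Subtract a_0^2/2 = 32: Σ (a_n^2+b_n^2) = 8*pi**2/3.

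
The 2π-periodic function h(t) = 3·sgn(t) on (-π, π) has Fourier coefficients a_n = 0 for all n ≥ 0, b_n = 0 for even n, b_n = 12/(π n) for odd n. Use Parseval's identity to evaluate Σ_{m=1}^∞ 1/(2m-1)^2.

Parseval: Σ b_n^2 = (1/π) ∫_{-π}^{π} h(t)^2 dt = 18.
Only odd n contribute, with b_n^2 = 144/(π^2 n^2), so Σ_{m≥1} 1/(2m-1)^2 = π^2·(18)/144 = pi**2/8.

pi**2/8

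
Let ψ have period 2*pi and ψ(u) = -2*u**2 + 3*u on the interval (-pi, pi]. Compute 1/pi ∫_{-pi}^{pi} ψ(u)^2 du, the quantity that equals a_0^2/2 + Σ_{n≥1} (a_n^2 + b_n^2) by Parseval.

pi**2*(6 + 8*pi**2/5)

1/pi ∫_{-pi}^{pi} ψ(u)^2 du = 1/pi · (pi**3*(6 + 8*pi**2/5)) = pi**2*(6 + 8*pi**2/5).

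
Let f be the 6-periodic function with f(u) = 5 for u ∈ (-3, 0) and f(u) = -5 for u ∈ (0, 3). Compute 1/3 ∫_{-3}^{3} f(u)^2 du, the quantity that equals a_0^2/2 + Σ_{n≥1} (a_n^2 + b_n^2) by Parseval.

50

1/3 ∫_{-3}^{3} f(u)^2 du = 1/3 · (150) = 50.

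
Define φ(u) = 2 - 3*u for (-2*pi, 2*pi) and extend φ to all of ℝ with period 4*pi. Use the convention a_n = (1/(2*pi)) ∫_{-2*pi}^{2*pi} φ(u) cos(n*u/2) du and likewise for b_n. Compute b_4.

b_4 = (1/(2*pi)) ∫_{-2*pi}^{2*pi} φ(u) sin(2*u) du.
Integrating by parts (boundary term plus one more integral), an antiderivative of (2 - 3*u) sin(2*u) is 3*u*cos(2*u)/2 - 3*sin(2*u)/4 - cos(2*u); evaluating from -2*pi to 2*pi: ∫_{-2*pi}^{2*pi} (2 - 3*u) sin(2*u) du = (-1 + 3*pi) - (-3*pi - 1) = 6*pi.
Hence b_4 = (1/(2*pi))·(6*pi) = 3.

3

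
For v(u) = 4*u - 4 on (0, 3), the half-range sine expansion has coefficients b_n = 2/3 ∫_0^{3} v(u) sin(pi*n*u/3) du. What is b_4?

-6/pi

b_4 = 2/3 ∫_0^{3} (4*u - 4) sin(4*pi*u/3) du.
Integrating by parts (boundary term plus one more integral), an antiderivative of (4*u - 4) sin(4*pi*u/3) is -3*u*cos(4*pi*u/3)/pi + 9*sin(4*pi*u/3)/(4*pi**2) + 3*cos(4*pi*u/3)/pi; evaluating from 0 to 3: ∫_{0}^{3} (4*u - 4) sin(4*pi*u/3) du = (-6/pi) - (3/pi) = -9/pi.
Hence b_4 = (2/3)·(-9/pi) = -6/pi.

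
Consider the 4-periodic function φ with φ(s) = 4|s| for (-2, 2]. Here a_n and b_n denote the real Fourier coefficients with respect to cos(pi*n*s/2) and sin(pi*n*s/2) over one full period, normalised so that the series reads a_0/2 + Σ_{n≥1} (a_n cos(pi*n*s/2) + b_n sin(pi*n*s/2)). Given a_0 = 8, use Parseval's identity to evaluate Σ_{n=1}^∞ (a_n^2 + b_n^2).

32/3

Parseval: a_0^2/2 + Σ_{n≥1} (a_n^2+b_n^2) = 1/2 ∫_{-2}^{2} φ(s)^2 ds = 128/3.
Subtract a_0^2/2 = 32: Σ (a_n^2+b_n^2) = 32/3.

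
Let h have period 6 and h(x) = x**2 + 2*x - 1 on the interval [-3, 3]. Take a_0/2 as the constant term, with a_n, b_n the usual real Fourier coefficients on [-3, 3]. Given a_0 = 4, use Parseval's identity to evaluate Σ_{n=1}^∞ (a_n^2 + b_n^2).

192/5

Parseval: a_0^2/2 + Σ_{n≥1} (a_n^2+b_n^2) = 1/3 ∫_{-3}^{3} h(x)^2 dx = 232/5.
Subtract a_0^2/2 = 8: Σ (a_n^2+b_n^2) = 192/5.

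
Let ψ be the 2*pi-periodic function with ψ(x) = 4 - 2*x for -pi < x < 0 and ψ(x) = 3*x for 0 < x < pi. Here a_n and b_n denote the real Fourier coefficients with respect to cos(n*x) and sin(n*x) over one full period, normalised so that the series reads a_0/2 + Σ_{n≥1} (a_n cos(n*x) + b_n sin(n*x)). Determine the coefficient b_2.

-1/2

b_2 = 1/pi ∫_{-pi}^{pi} ψ(x) sin(2*x) dx.
Split the integral at the breakpoints.
Integrating by parts (boundary term plus one more integral), an antiderivative of (4 - 2*x) sin(2*x) is x*cos(2*x) - sin(2*x)/2 - 2*cos(2*x); evaluating from -pi to 0: ∫_{-pi}^{0} (4 - 2*x) sin(2*x) dx = (-2) - (-pi - 2) = pi.
Integrating by parts (boundary term plus one more integral), an antiderivative of (3*x) sin(2*x) is -3*x*cos(2*x)/2 + 3*sin(2*x)/4; evaluating from 0 to pi: ∫_{0}^{pi} (3*x) sin(2*x) dx = (-3*pi/2) - (0) = -3*pi/2.
Summing the pieces and multiplying by (1/pi) gives b_2 = -1/2.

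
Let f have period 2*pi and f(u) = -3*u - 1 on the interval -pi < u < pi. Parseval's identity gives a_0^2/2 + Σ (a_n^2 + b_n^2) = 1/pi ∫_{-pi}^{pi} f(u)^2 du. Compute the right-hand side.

1/pi ∫_{-pi}^{pi} f(u)^2 du = 1/pi · (2*pi + 6*pi**3) = 2 + 6*pi**2.

2 + 6*pi**2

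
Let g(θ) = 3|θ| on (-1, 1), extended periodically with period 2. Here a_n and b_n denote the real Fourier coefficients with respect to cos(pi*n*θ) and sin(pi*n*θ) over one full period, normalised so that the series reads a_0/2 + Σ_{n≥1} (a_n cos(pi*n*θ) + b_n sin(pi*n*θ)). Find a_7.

-12/(49*pi**2)

a_7 = ∫_{-1}^{1} g(θ) cos(7*pi*θ) dθ.
g is even and cos(7*pi*θ) is even, so the integrand is even and a_7 = 2 ∫_0^{1} g(θ) cos(7*pi*θ) dθ.
Integrating by parts (boundary term plus one more integral), an antiderivative of (3*θ) cos(7*pi*θ) is 3*θ*sin(7*pi*θ)/(7*pi) + 3*cos(7*pi*θ)/(49*pi**2); evaluating from 0 to 1: ∫_{0}^{1} (3*θ) cos(7*pi*θ) dθ = (-3/(49*pi**2)) - (3/(49*pi**2)) = -6/(49*pi**2).
Hence a_7 = 2·(-6/(49*pi**2)) = -12/(49*pi**2).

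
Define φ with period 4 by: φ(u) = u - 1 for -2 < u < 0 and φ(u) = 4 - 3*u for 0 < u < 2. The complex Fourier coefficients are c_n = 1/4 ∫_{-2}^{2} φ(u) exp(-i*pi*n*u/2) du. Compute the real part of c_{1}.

8/pi**2

Since φ is real-valued, Re(c_{1}) = 1/4 ∫_{-2}^{2} φ(u) cos(pi*u/2) du = a_{1}/2.
Split the integral at the breakpoints.
Integrating by parts (boundary term plus one more integral), an antiderivative of (u - 1) cos(pi*u/2) is 2*u*sin(pi*u/2)/pi - 2*sin(pi*u/2)/pi + 4*cos(pi*u/2)/pi**2; evaluating from -2 to 0: ∫_{-2}^{0} (u - 1) cos(pi*u/2) du = (4/pi**2) - (-4/pi**2) = 8/pi**2.
Integrating by parts (boundary term plus one more integral), an antiderivative of (4 - 3*u) cos(pi*u/2) is -6*u*sin(pi*u/2)/pi + 8*sin(pi*u/2)/pi - 12*cos(pi*u/2)/pi**2; evaluating from 0 to 2: ∫_{0}^{2} (4 - 3*u) cos(pi*u/2) du = (12/pi**2) - (-12/pi**2) = 24/pi**2.
So ∫_{-2}^{2} φ(u) cos(pi*u/2) du = 32/pi**2.
Hence Re(c_{1}) = (1/4)·(32/pi**2) = 8/pi**2.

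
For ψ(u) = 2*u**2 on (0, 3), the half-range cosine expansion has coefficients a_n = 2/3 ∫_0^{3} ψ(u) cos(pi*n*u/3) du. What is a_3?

a_3 = 2/3 ∫_0^{3} (2*u**2) cos(pi*u) du.
Integrating by parts twice (tabular method), an antiderivative of (2*u**2) cos(pi*u) is 2*u**2*sin(pi*u)/pi + 4*u*cos(pi*u)/pi**2 - 4*sin(pi*u)/pi**3; evaluating from 0 to 3: ∫_{0}^{3} (2*u**2) cos(pi*u) du = (-12/pi**2) - (0) = -12/pi**2.
Hence a_3 = (2/3)·(-12/pi**2) = -8/pi**2.

-8/pi**2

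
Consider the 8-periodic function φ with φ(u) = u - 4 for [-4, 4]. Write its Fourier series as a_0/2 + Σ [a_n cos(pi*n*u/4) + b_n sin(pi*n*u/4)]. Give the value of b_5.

b_5 = 1/4 ∫_{-4}^{4} φ(u) sin(5*pi*u/4) du.
Integrating by parts (boundary term plus one more integral), an antiderivative of (u - 4) sin(5*pi*u/4) is -4*u*cos(5*pi*u/4)/(5*pi) + 16*sin(5*pi*u/4)/(25*pi**2) + 16*cos(5*pi*u/4)/(5*pi); evaluating from -4 to 4: ∫_{-4}^{4} (u - 4) sin(5*pi*u/4) du = (0) - (-32/(5*pi)) = 32/(5*pi).
Hence b_5 = (1/4)·(32/(5*pi)) = 8/(5*pi).

8/(5*pi)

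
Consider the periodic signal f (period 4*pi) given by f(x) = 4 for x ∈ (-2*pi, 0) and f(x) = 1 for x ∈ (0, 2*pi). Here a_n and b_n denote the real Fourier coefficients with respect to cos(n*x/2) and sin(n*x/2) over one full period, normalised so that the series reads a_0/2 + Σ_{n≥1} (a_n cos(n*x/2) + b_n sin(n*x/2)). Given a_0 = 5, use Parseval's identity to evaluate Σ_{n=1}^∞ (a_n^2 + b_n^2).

9/2

Parseval: a_0^2/2 + Σ_{n≥1} (a_n^2+b_n^2) = (1/(2*pi)) ∫_{-2*pi}^{2*pi} f(x)^2 dx = 17.
Subtract a_0^2/2 = 25/2: Σ (a_n^2+b_n^2) = 9/2.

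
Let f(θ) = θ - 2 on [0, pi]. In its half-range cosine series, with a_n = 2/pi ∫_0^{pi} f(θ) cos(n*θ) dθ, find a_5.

-4/(25*pi)

a_5 = 2/pi ∫_0^{pi} (θ - 2) cos(5*θ) dθ.
Integrating by parts (boundary term plus one more integral), an antiderivative of (θ - 2) cos(5*θ) is θ*sin(5*θ)/5 - 2*sin(5*θ)/5 + cos(5*θ)/25; evaluating from 0 to pi: ∫_{0}^{pi} (θ - 2) cos(5*θ) dθ = (-1/25) - (1/25) = -2/25.
Hence a_5 = (2/pi)·(-2/25) = -4/(25*pi).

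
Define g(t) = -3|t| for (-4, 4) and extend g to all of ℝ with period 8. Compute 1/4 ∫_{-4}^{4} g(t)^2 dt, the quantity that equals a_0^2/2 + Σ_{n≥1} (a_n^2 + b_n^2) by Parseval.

1/4 ∫_{-4}^{4} g(t)^2 dt = 1/4 · (384) = 96.

96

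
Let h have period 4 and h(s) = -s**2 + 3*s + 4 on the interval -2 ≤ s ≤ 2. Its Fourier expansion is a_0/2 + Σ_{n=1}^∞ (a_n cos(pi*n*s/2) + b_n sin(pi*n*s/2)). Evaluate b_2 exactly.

b_2 = 1/2 ∫_{-2}^{2} h(s) sin(pi*s) ds.
Integrating by parts twice (tabular method), an antiderivative of (-s**2 + 3*s + 4) sin(pi*s) is s**2*cos(pi*s)/pi - 2*s*sin(pi*s)/pi**2 - 3*s*cos(pi*s)/pi + 3*sin(pi*s)/pi**2 - 4*cos(pi*s)/pi - 2*cos(pi*s)/pi**3; evaluating from -2 to 2: ∫_{-2}^{2} (-s**2 + 3*s + 4) sin(pi*s) ds = (-6/pi - 2/pi**3) - (-2/pi**3 + 6/pi) = -12/pi.
Hence b_2 = (1/2)·(-12/pi) = -6/pi.

-6/pi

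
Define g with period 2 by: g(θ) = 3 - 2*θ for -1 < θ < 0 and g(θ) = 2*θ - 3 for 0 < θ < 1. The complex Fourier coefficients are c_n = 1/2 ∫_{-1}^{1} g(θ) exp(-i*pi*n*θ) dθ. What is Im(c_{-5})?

-6/(5*pi)

Since g is real-valued, Im(c_{-5}) = -1/2 ∫_{-1}^{1} g(θ) sin(-5*pi*θ) dθ = b_{5}/2.
Split the integral at the breakpoints.
Integrating by parts (boundary term plus one more integral), an antiderivative of (3 - 2*θ) sin(-5*pi*θ) is -2*θ*cos(5*pi*θ)/(5*pi) + 2*sin(5*pi*θ)/(25*pi**2) + 3*cos(5*pi*θ)/(5*pi); evaluating from -1 to 0: ∫_{-1}^{0} (3 - 2*θ) sin(-5*pi*θ) dθ = (3/(5*pi)) - (-1/pi) = 8/(5*pi).
Integrating by parts (boundary term plus one more integral), an antiderivative of (2*θ - 3) sin(-5*pi*θ) is 2*θ*cos(5*pi*θ)/(5*pi) - 2*sin(5*pi*θ)/(25*pi**2) - 3*cos(5*pi*θ)/(5*pi); evaluating from 0 to 1: ∫_{0}^{1} (2*θ - 3) sin(-5*pi*θ) dθ = (1/(5*pi)) - (-3/(5*pi)) = 4/(5*pi).
So ∫_{-1}^{1} g(θ) sin(-5*pi*θ) dθ = 12/(5*pi).
Hence Im(c_{-5}) = (-1/2)·(12/(5*pi)) = -6/(5*pi).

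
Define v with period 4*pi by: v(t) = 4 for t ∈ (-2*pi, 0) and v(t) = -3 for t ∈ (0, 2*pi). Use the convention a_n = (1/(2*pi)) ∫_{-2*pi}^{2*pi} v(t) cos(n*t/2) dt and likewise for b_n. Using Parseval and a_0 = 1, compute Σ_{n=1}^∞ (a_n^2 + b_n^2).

Parseval: a_0^2/2 + Σ_{n≥1} (a_n^2+b_n^2) = (1/(2*pi)) ∫_{-2*pi}^{2*pi} v(t)^2 dt = 25.
Subtract a_0^2/2 = 1/2: Σ (a_n^2+b_n^2) = 49/2.

49/2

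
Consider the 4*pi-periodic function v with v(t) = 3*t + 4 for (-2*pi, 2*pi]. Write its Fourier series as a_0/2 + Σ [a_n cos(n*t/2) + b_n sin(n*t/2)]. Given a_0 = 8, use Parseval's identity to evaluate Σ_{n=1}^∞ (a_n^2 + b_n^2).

24*pi**2

Parseval: a_0^2/2 + Σ_{n≥1} (a_n^2+b_n^2) = (1/(2*pi)) ∫_{-2*pi}^{2*pi} v(t)^2 dt = 32 + 24*pi**2.
Subtract a_0^2/2 = 32: Σ (a_n^2+b_n^2) = 24*pi**2.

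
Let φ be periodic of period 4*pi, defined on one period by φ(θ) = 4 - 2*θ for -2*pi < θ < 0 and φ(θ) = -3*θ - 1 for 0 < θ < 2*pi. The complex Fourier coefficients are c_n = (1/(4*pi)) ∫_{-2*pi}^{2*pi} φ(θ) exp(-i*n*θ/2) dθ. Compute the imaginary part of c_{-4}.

5/4

Since φ is real-valued, Im(c_{-4}) = -(1/(4*pi)) ∫_{-2*pi}^{2*pi} φ(θ) sin(-2*θ) dθ = b_{4}/2.
Split the integral at the breakpoints.
Integrating by parts (boundary term plus one more integral), an antiderivative of (4 - 2*θ) sin(-2*θ) is -θ*cos(2*θ) + sin(2*θ)/2 + 2*cos(2*θ); evaluating from -2*pi to 0: ∫_{-2*pi}^{0} (4 - 2*θ) sin(-2*θ) dθ = (2) - (2 + 2*pi) = -2*pi.
Integrating by parts (boundary term plus one more integral), an antiderivative of (-3*θ - 1) sin(-2*θ) is -3*θ*cos(2*θ)/2 + 3*sin(2*θ)/4 - cos(2*θ)/2; evaluating from 0 to 2*pi: ∫_{0}^{2*pi} (-3*θ - 1) sin(-2*θ) dθ = (-3*pi - 1/2) - (-1/2) = -3*pi.
So ∫_{-2*pi}^{2*pi} φ(θ) sin(-2*θ) dθ = -5*pi.
Hence Im(c_{-4}) = (-1/(4*pi))·(-5*pi) = 5/4.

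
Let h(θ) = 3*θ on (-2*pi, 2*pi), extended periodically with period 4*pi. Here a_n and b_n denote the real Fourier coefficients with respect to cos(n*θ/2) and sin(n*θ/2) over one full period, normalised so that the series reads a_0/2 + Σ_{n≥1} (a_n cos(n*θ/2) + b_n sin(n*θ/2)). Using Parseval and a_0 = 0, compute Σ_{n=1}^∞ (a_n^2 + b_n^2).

24*pi**2

Parseval: a_0^2/2 + Σ_{n≥1} (a_n^2+b_n^2) = (1/(2*pi)) ∫_{-2*pi}^{2*pi} h(θ)^2 dθ = 24*pi**2.
Subtract a_0^2/2 = 0: Σ (a_n^2+b_n^2) = 24*pi**2.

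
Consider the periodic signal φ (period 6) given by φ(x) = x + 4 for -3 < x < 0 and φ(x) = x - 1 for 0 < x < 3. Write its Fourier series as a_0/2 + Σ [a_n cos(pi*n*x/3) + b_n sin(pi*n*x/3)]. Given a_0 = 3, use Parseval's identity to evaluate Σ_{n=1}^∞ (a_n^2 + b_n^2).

Parseval: a_0^2/2 + Σ_{n≥1} (a_n^2+b_n^2) = 1/3 ∫_{-3}^{3} φ(x)^2 dx = 8.
Subtract a_0^2/2 = 9/2: Σ (a_n^2+b_n^2) = 7/2.

7/2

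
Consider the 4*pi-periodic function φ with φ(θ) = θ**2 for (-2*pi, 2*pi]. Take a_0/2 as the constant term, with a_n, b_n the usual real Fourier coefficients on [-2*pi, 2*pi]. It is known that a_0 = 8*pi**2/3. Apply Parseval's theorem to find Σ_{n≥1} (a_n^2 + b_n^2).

Parseval: a_0^2/2 + Σ_{n≥1} (a_n^2+b_n^2) = (1/(2*pi)) ∫_{-2*pi}^{2*pi} φ(θ)^2 dθ = 32*pi**4/5.
Subtract a_0^2/2 = 32*pi**4/9: Σ (a_n^2+b_n^2) = 128*pi**4/45.

128*pi**4/45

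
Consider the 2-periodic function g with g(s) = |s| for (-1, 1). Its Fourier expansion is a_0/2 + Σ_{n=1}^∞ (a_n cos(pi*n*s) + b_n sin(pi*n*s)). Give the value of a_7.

a_7 = ∫_{-1}^{1} g(s) cos(7*pi*s) ds.
g is even and cos(7*pi*s) is even, so the integrand is even and a_7 = 2 ∫_0^{1} g(s) cos(7*pi*s) ds.
Integrating by parts (boundary term plus one more integral), an antiderivative of (s) cos(7*pi*s) is s*sin(7*pi*s)/(7*pi) + cos(7*pi*s)/(49*pi**2); evaluating from 0 to 1: ∫_{0}^{1} (s) cos(7*pi*s) ds = (-1/(49*pi**2)) - (1/(49*pi**2)) = -2/(49*pi**2).
Hence a_7 = 2·(-2/(49*pi**2)) = -4/(49*pi**2).

-4/(49*pi**2)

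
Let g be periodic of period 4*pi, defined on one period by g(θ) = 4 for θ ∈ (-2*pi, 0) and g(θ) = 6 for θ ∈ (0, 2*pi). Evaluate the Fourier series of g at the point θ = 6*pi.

5

θ = 6*pi differs from θ = 2*pi by 1 full period(s), and the series is 4*pi-periodic.
At θ = 2*pi the one-sided limits are g(2*pi^-) = 6 and g(2*pi^+) = 4.
By Dirichlet's theorem the series converges to their average, [(6) + (4)]/2 = 5.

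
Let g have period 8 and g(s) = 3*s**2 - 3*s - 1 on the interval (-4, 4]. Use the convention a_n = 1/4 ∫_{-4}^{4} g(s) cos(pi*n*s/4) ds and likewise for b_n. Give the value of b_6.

4/pi

b_6 = 1/4 ∫_{-4}^{4} g(s) sin(3*pi*s/2) ds.
Integrating by parts twice (tabular method), an antiderivative of (3*s**2 - 3*s - 1) sin(3*pi*s/2) is -2*s**2*cos(3*pi*s/2)/pi + 8*s*sin(3*pi*s/2)/(3*pi**2) + 2*s*cos(3*pi*s/2)/pi - 4*sin(3*pi*s/2)/(3*pi**2) + 16*cos(3*pi*s/2)/(9*pi**3) + 2*cos(3*pi*s/2)/(3*pi); evaluating from -4 to 4: ∫_{-4}^{4} (3*s**2 - 3*s - 1) sin(3*pi*s/2) ds = (2*(8 - 105*pi**2)/(9*pi**3)) - (2*(8 - 177*pi**2)/(9*pi**3)) = 16/pi.
Hence b_6 = (1/4)·(16/pi) = 4/pi.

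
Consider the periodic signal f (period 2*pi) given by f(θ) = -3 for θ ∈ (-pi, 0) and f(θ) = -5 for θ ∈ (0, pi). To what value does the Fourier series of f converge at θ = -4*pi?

-4

θ = -4*pi differs from θ = 0 by -2 full period(s), and the series is 2*pi-periodic.
At θ = 0 the one-sided limits are f(0^-) = -3 and f(0^+) = -5.
By Dirichlet's theorem the series converges to their average, [(-3) + (-5)]/2 = -4.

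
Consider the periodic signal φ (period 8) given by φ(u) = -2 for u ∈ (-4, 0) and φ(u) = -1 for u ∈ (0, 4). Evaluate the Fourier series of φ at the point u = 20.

u = 20 differs from u = 4 by 2 full period(s), and the series is 8-periodic.
At u = 4 the one-sided limits are φ(4^-) = -1 and φ(4^+) = -2.
By Dirichlet's theorem the series converges to their average, [(-1) + (-2)]/2 = -3/2.

-3/2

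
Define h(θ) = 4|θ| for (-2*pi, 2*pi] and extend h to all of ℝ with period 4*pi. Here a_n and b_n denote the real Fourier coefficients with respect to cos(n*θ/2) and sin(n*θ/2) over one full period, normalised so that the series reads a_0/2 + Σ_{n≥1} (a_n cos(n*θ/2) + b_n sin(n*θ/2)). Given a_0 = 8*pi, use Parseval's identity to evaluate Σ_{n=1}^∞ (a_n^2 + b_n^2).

Parseval: a_0^2/2 + Σ_{n≥1} (a_n^2+b_n^2) = (1/(2*pi)) ∫_{-2*pi}^{2*pi} h(θ)^2 dθ = 128*pi**2/3.
Subtract a_0^2/2 = 32*pi**2: Σ (a_n^2+b_n^2) = 32*pi**2/3.

32*pi**2/3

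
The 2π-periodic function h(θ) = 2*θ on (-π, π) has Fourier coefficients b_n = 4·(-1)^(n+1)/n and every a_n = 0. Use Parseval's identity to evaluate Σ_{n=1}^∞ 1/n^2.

pi**2/6

Parseval: Σ b_n^2 = (1/π) ∫_{-π}^{π} h(θ)^2 dθ = 8*pi**2/3.
Σ b_n^2 = Σ 16/n^2, so Σ 1/n^2 = (8*pi**2/3)/16 = pi**2/6.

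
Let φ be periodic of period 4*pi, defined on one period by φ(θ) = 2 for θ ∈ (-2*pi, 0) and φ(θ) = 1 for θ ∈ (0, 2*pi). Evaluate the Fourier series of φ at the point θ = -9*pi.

θ = -9*pi differs from θ = -pi by -2 full period(s), and the series is 4*pi-periodic.
φ is continuous at θ = -pi with value 2, so the series converges to 2 there.

2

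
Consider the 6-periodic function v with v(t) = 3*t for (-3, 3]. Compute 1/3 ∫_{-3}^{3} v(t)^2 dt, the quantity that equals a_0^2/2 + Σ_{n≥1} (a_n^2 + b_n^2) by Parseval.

1/3 ∫_{-3}^{3} v(t)^2 dt = 1/3 · (162) = 54.

54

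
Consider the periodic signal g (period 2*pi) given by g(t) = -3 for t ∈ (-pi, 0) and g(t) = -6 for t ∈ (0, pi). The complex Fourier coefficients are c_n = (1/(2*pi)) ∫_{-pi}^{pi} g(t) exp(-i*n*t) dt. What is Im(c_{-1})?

Since g is real-valued, Im(c_{-1}) = -(1/(2*pi)) ∫_{-pi}^{pi} g(t) sin(-t) dt = b_{1}/2.
Split the integral at the breakpoints.
Directly, an antiderivative of (-3) sin(-t) is -3*cos(t); evaluating from -pi to 0: ∫_{-pi}^{0} (-3) sin(-t) dt = (-3) - (3) = -6.
Directly, an antiderivative of (-6) sin(-t) is -6*cos(t); evaluating from 0 to pi: ∫_{0}^{pi} (-6) sin(-t) dt = (6) - (-6) = 12.
So ∫_{-pi}^{pi} g(t) sin(-t) dt = 6.
Hence Im(c_{-1}) = (-1/(2*pi))·(6) = -3/pi.

-3/pi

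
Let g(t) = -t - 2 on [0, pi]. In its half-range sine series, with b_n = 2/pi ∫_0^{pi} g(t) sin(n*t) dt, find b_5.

2*(-4 - pi)/(5*pi)

b_5 = 2/pi ∫_0^{pi} (-t - 2) sin(5*t) dt.
Integrating by parts (boundary term plus one more integral), an antiderivative of (-t - 2) sin(5*t) is t*cos(5*t)/5 - sin(5*t)/25 + 2*cos(5*t)/5; evaluating from 0 to pi: ∫_{0}^{pi} (-t - 2) sin(5*t) dt = (-pi/5 - 2/5) - (2/5) = -4/5 - pi/5.
Hence b_5 = (2/pi)·(-4/5 - pi/5) = 2*(-4 - pi)/(5*pi).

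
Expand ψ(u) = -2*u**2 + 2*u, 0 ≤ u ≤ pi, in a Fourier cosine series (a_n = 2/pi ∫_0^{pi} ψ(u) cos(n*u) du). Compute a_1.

8 - 8/pi

a_1 = 2/pi ∫_0^{pi} (-2*u**2 + 2*u) cos(u) du.
Integrating by parts twice (tabular method), an antiderivative of (-2*u**2 + 2*u) cos(u) is -2*u**2*sin(u) + 2*u*sin(u) - 4*u*cos(u) + 4*sin(u) + 2*cos(u); evaluating from 0 to pi: ∫_{0}^{pi} (-2*u**2 + 2*u) cos(u) du = (-2 + 4*pi) - (2) = -4 + 4*pi.
Hence a_1 = (2/pi)·(-4 + 4*pi) = 8 - 8/pi.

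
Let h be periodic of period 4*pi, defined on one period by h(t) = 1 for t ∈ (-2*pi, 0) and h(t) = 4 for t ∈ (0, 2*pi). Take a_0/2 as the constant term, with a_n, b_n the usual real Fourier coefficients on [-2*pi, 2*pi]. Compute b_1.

b_1 = (1/(2*pi)) ∫_{-2*pi}^{2*pi} h(t) sin(t/2) dt.
Split the integral at the breakpoints.
Directly, an antiderivative of (1) sin(t/2) is -2*cos(t/2); evaluating from -2*pi to 0: ∫_{-2*pi}^{0} (1) sin(t/2) dt = (-2) - (2) = -4.
Directly, an antiderivative of (4) sin(t/2) is -8*cos(t/2); evaluating from 0 to 2*pi: ∫_{0}^{2*pi} (4) sin(t/2) dt = (8) - (-8) = 16.
Summing the pieces and multiplying by (1/(2*pi)) gives b_1 = 6/pi.

6/pi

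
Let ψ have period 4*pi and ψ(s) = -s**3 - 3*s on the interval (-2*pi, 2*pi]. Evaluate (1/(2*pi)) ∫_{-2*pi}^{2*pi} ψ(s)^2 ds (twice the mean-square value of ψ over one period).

(1/(2*pi)) ∫_{-2*pi}^{2*pi} ψ(s)^2 ds = (1/(2*pi)) · (16*pi**3*(105 + 168*pi**2 + 80*pi**4)/35) = 8*pi**2*(105 + 168*pi**2 + 80*pi**4)/35.

8*pi**2*(105 + 168*pi**2 + 80*pi**4)/35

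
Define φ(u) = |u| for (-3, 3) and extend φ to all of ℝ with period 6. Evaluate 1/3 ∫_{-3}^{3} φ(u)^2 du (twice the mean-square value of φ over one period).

1/3 ∫_{-3}^{3} φ(u)^2 du = 1/3 · (18) = 6.

6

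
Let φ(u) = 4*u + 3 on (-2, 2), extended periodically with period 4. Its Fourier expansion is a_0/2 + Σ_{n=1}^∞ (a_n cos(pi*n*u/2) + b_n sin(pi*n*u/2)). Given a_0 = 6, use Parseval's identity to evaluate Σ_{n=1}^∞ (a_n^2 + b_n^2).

128/3

Parseval: a_0^2/2 + Σ_{n≥1} (a_n^2+b_n^2) = 1/2 ∫_{-2}^{2} φ(u)^2 du = 182/3.
Subtract a_0^2/2 = 18: Σ (a_n^2+b_n^2) = 128/3.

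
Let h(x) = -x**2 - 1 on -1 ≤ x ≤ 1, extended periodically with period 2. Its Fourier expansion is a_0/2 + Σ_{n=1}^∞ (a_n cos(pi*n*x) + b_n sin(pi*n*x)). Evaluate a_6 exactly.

a_6 = ∫_{-1}^{1} h(x) cos(6*pi*x) dx.
h is even and cos(6*pi*x) is even, so the integrand is even and a_6 = 2 ∫_0^{1} h(x) cos(6*pi*x) dx.
Integrating by parts twice (tabular method), an antiderivative of (-x**2 - 1) cos(6*pi*x) is -x**2*sin(6*pi*x)/(6*pi) - x*cos(6*pi*x)/(18*pi**2) - sin(6*pi*x)/(6*pi) + sin(6*pi*x)/(108*pi**3); evaluating from 0 to 1: ∫_{0}^{1} (-x**2 - 1) cos(6*pi*x) dx = (-1/(18*pi**2)) - (0) = -1/(18*pi**2).
Hence a_6 = 2·(-1/(18*pi**2)) = -1/(9*pi**2).

-1/(9*pi**2)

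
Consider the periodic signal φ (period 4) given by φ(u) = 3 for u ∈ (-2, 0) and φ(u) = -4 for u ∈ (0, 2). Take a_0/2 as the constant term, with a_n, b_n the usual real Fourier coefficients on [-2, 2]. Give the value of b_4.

0

b_4 = 1/2 ∫_{-2}^{2} φ(u) sin(2*pi*u) du.
Split the integral at the breakpoints.
Directly, an antiderivative of (3) sin(2*pi*u) is -3*cos(2*pi*u)/(2*pi); evaluating from -2 to 0: ∫_{-2}^{0} (3) sin(2*pi*u) du = (-3/(2*pi)) - (-3/(2*pi)) = 0.
Directly, an antiderivative of (-4) sin(2*pi*u) is 2*cos(2*pi*u)/pi; evaluating from 0 to 2: ∫_{0}^{2} (-4) sin(2*pi*u) du = (2/pi) - (2/pi) = 0.
Summing the pieces and multiplying by (1/2) gives b_4 = 0.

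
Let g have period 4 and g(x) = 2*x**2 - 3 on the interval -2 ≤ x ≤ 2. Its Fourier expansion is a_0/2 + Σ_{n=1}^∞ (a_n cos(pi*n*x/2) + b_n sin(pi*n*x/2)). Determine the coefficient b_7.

b_7 = 1/2 ∫_{-2}^{2} g(x) sin(7*pi*x/2) dx.
g is even and sin(7*pi*x/2) is odd, so the integrand is odd over a symmetric interval and the integral vanishes.

0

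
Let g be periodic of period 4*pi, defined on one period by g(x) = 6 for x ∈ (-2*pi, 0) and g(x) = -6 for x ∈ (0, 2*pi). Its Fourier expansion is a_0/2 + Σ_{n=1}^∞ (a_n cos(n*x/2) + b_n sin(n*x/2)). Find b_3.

-8/pi

b_3 = (1/(2*pi)) ∫_{-2*pi}^{2*pi} g(x) sin(3*x/2) dx.
g is odd and sin(3*x/2) is odd, so the integrand is even and b_3 = 1/pi ∫_0^{2*pi} g(x) sin(3*x/2) dx.
Directly, an antiderivative of (-6) sin(3*x/2) is 4*cos(3*x/2); evaluating from 0 to 2*pi: ∫_{0}^{2*pi} (-6) sin(3*x/2) dx = (-4) - (4) = -8.
Hence b_3 = (1/pi)·(-8) = -8/pi.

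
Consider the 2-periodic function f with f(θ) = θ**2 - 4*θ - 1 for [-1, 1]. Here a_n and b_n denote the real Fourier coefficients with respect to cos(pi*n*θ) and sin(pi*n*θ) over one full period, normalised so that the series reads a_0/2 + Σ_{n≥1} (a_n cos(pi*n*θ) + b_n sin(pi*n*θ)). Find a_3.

-4/(9*pi**2)

a_3 = ∫_{-1}^{1} f(θ) cos(3*pi*θ) dθ.
Integrating by parts twice (tabular method), an antiderivative of (θ**2 - 4*θ - 1) cos(3*pi*θ) is θ**2*sin(3*pi*θ)/(3*pi) - 4*θ*sin(3*pi*θ)/(3*pi) + 2*θ*cos(3*pi*θ)/(9*pi**2) - sin(3*pi*θ)/(3*pi) - 2*sin(3*pi*θ)/(27*pi**3) - 4*cos(3*pi*θ)/(9*pi**2); evaluating from -1 to 1: ∫_{-1}^{1} (θ**2 - 4*θ - 1) cos(3*pi*θ) dθ = (2/(9*pi**2)) - (2/(3*pi**2)) = -4/(9*pi**2).
Hence a_3 = -4/(9*pi**2).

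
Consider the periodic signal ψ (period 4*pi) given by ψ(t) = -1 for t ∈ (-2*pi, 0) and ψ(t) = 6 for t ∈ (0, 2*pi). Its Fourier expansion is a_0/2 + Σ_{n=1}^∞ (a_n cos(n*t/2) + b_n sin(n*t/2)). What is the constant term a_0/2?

a_0 = (1/(2*pi)) ∫_{-2*pi}^{2*pi} ψ(t) dt = (1/(2*pi)) · (10*pi) = 5.
So the constant term a_0/2 = 5/2.

5/2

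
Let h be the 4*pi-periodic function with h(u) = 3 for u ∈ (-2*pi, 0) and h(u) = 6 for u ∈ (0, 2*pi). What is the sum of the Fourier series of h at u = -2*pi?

At u = -2*pi the one-sided limits are h(-2*pi^-) = 6 and h(-2*pi^+) = 3.
By Dirichlet's theorem the series converges to their average, [(6) + (3)]/2 = 9/2.

9/2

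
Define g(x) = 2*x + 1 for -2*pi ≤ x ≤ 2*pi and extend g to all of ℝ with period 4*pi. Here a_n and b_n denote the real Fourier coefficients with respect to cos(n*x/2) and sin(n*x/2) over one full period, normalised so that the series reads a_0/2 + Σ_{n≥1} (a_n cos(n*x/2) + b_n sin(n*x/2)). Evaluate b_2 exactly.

-4

b_2 = (1/(2*pi)) ∫_{-2*pi}^{2*pi} g(x) sin(x) dx.
Integrating by parts (boundary term plus one more integral), an antiderivative of (2*x + 1) sin(x) is -2*x*cos(x) + 2*sin(x) - cos(x); evaluating from -2*pi to 2*pi: ∫_{-2*pi}^{2*pi} (2*x + 1) sin(x) dx = (-4*pi - 1) - (-1 + 4*pi) = -8*pi.
Hence b_2 = (1/(2*pi))·(-8*pi) = -4.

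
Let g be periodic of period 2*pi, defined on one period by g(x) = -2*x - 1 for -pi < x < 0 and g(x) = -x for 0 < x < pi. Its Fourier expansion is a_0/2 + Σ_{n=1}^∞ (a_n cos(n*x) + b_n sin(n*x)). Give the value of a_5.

a_5 = 1/pi ∫_{-pi}^{pi} g(x) cos(5*x) dx.
Split the integral at the breakpoints.
Integrating by parts (boundary term plus one more integral), an antiderivative of (-2*x - 1) cos(5*x) is -2*x*sin(5*x)/5 - sin(5*x)/5 - 2*cos(5*x)/25; evaluating from -pi to 0: ∫_{-pi}^{0} (-2*x - 1) cos(5*x) dx = (-2/25) - (2/25) = -4/25.
Integrating by parts (boundary term plus one more integral), an antiderivative of (-x) cos(5*x) is -x*sin(5*x)/5 - cos(5*x)/25; evaluating from 0 to pi: ∫_{0}^{pi} (-x) cos(5*x) dx = (1/25) - (-1/25) = 2/25.
Summing the pieces and multiplying by (1/pi) gives a_5 = -2/(25*pi).

-2/(25*pi)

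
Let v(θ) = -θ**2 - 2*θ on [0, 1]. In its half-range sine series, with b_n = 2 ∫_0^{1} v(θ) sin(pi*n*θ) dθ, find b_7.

2*(4 - 147*pi**2)/(343*pi**3)

b_7 = 2 ∫_0^{1} (-θ**2 - 2*θ) sin(7*pi*θ) dθ.
Integrating by parts twice (tabular method), an antiderivative of (-θ**2 - 2*θ) sin(7*pi*θ) is θ**2*cos(7*pi*θ)/(7*pi) - 2*θ*sin(7*pi*θ)/(49*pi**2) + 2*θ*cos(7*pi*θ)/(7*pi) - 2*sin(7*pi*θ)/(49*pi**2) - 2*cos(7*pi*θ)/(343*pi**3); evaluating from 0 to 1: ∫_{0}^{1} (-θ**2 - 2*θ) sin(7*pi*θ) dθ = ((2 - 147*pi**2)/(343*pi**3)) - (-2/(343*pi**3)) = (4 - 147*pi**2)/(343*pi**3).
Hence b_7 = 2·((4 - 147*pi**2)/(343*pi**3)) = 2*(4 - 147*pi**2)/(343*pi**3).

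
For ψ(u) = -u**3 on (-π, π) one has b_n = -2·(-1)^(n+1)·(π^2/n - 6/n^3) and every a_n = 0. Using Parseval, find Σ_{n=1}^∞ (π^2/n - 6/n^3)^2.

Parseval: Σ b_n^2 = (1/π) ∫_{-π}^{π} ψ(u)^2 du = 2*pi**6/7.
b_n^2 = 4·(π^2/n - 6/n^3)^2, so the sum equals (2*pi**6/7)/4 = pi**6/14.

pi**6/14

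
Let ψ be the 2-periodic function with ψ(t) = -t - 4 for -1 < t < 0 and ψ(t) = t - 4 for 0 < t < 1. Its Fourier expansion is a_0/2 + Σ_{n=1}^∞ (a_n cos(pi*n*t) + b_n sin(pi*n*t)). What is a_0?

-7

a_0 = ∫_{-1}^{1} ψ(t) dt = -7.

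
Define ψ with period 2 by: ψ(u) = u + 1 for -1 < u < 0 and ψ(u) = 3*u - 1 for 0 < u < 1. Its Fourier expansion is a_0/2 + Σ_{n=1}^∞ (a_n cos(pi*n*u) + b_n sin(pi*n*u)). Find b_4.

b_4 = ∫_{-1}^{1} ψ(u) sin(4*pi*u) du.
Split the integral at the breakpoints.
Integrating by parts (boundary term plus one more integral), an antiderivative of (u + 1) sin(4*pi*u) is -u*cos(4*pi*u)/(4*pi) + sin(4*pi*u)/(16*pi**2) - cos(4*pi*u)/(4*pi); evaluating from -1 to 0: ∫_{-1}^{0} (u + 1) sin(4*pi*u) du = (-1/(4*pi)) - (0) = -1/(4*pi).
Integrating by parts (boundary term plus one more integral), an antiderivative of (3*u - 1) sin(4*pi*u) is -3*u*cos(4*pi*u)/(4*pi) + 3*sin(4*pi*u)/(16*pi**2) + cos(4*pi*u)/(4*pi); evaluating from 0 to 1: ∫_{0}^{1} (3*u - 1) sin(4*pi*u) du = (-1/(2*pi)) - (1/(4*pi)) = -3/(4*pi).
Summing the pieces gives b_4 = -1/pi.

-1/pi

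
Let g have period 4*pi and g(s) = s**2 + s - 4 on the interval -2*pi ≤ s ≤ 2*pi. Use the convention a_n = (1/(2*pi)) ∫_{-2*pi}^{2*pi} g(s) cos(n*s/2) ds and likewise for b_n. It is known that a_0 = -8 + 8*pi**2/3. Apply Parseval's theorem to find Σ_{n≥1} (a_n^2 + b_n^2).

8*pi**2*(15 + 16*pi**2)/45

Parseval: a_0^2/2 + Σ_{n≥1} (a_n^2+b_n^2) = (1/(2*pi)) ∫_{-2*pi}^{2*pi} g(s)^2 ds = -56*pi**2/3 + 32 + 32*pi**4/5.
Subtract a_0^2/2 = 32*(3 - pi**2)**2/9: Σ (a_n^2+b_n^2) = 8*pi**2*(15 + 16*pi**2)/45.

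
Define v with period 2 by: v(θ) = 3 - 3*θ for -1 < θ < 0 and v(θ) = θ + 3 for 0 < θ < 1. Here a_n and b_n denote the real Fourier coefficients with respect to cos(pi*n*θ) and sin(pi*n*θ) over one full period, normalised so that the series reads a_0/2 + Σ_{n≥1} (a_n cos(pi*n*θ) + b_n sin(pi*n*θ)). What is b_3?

-2/(3*pi)

b_3 = ∫_{-1}^{1} v(θ) sin(3*pi*θ) dθ.
Split the integral at the breakpoints.
Integrating by parts (boundary term plus one more integral), an antiderivative of (3 - 3*θ) sin(3*pi*θ) is θ*cos(3*pi*θ)/pi - sin(3*pi*θ)/(3*pi**2) - cos(3*pi*θ)/pi; evaluating from -1 to 0: ∫_{-1}^{0} (3 - 3*θ) sin(3*pi*θ) dθ = (-1/pi) - (2/pi) = -3/pi.
Integrating by parts (boundary term plus one more integral), an antiderivative of (θ + 3) sin(3*pi*θ) is -θ*cos(3*pi*θ)/(3*pi) + sin(3*pi*θ)/(9*pi**2) - cos(3*pi*θ)/pi; evaluating from 0 to 1: ∫_{0}^{1} (θ + 3) sin(3*pi*θ) dθ = (4/(3*pi)) - (-1/pi) = 7/(3*pi).
Summing the pieces gives b_3 = -2/(3*pi).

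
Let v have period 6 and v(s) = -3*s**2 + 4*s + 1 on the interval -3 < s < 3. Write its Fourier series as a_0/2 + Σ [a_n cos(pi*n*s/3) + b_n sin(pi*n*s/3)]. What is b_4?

-6/pi

b_4 = 1/3 ∫_{-3}^{3} v(s) sin(4*pi*s/3) ds.
Integrating by parts twice (tabular method), an antiderivative of (-3*s**2 + 4*s + 1) sin(4*pi*s/3) is 9*s**2*cos(4*pi*s/3)/(4*pi) - 27*s*sin(4*pi*s/3)/(8*pi**2) - 3*s*cos(4*pi*s/3)/pi + 9*sin(4*pi*s/3)/(4*pi**2) - 3*cos(4*pi*s/3)/(4*pi) - 81*cos(4*pi*s/3)/(32*pi**3); evaluating from -3 to 3: ∫_{-3}^{3} (-3*s**2 + 4*s + 1) sin(4*pi*s/3) ds = (3*(-27 + 112*pi**2)/(32*pi**3)) - (3*(-27 + 304*pi**2)/(32*pi**3)) = -18/pi.
Hence b_4 = (1/3)·(-18/pi) = -6/pi.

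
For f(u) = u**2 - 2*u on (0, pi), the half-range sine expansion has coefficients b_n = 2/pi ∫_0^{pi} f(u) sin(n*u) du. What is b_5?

2*(-50*pi - 4 + 25*pi**2)/(125*pi)

b_5 = 2/pi ∫_0^{pi} (u**2 - 2*u) sin(5*u) du.
Integrating by parts twice (tabular method), an antiderivative of (u**2 - 2*u) sin(5*u) is -u**2*cos(5*u)/5 + 2*u*sin(5*u)/25 + 2*u*cos(5*u)/5 - 2*sin(5*u)/25 + 2*cos(5*u)/125; evaluating from 0 to pi: ∫_{0}^{pi} (u**2 - 2*u) sin(5*u) du = (-2*pi/5 - 2/125 + pi**2/5) - (2/125) = -2*pi/5 - 4/125 + pi**2/5.
Hence b_5 = (2/pi)·(-2*pi/5 - 4/125 + pi**2/5) = 2*(-50*pi - 4 + 25*pi**2)/(125*pi).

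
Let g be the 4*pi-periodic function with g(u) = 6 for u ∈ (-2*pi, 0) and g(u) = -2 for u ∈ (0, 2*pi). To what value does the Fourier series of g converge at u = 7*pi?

6

u = 7*pi differs from u = -pi by 2 full period(s), and the series is 4*pi-periodic.
g is continuous at u = -pi with value 6, so the series converges to 6 there.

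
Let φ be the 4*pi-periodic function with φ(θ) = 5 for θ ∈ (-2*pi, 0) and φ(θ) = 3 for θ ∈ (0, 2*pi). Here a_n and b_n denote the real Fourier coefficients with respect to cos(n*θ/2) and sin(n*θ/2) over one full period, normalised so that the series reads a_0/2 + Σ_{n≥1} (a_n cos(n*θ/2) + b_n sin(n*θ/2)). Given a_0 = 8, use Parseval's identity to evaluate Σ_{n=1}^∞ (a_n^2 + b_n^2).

2

Parseval: a_0^2/2 + Σ_{n≥1} (a_n^2+b_n^2) = (1/(2*pi)) ∫_{-2*pi}^{2*pi} φ(θ)^2 dθ = 34.
Subtract a_0^2/2 = 32: Σ (a_n^2+b_n^2) = 2.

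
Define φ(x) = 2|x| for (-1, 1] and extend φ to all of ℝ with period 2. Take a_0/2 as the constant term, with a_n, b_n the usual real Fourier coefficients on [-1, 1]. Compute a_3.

-8/(9*pi**2)

a_3 = ∫_{-1}^{1} φ(x) cos(3*pi*x) dx.
φ is even and cos(3*pi*x) is even, so the integrand is even and a_3 = 2 ∫_0^{1} φ(x) cos(3*pi*x) dx.
Integrating by parts (boundary term plus one more integral), an antiderivative of (2*x) cos(3*pi*x) is 2*x*sin(3*pi*x)/(3*pi) + 2*cos(3*pi*x)/(9*pi**2); evaluating from 0 to 1: ∫_{0}^{1} (2*x) cos(3*pi*x) dx = (-2/(9*pi**2)) - (2/(9*pi**2)) = -4/(9*pi**2).
Hence a_3 = 2·(-4/(9*pi**2)) = -8/(9*pi**2).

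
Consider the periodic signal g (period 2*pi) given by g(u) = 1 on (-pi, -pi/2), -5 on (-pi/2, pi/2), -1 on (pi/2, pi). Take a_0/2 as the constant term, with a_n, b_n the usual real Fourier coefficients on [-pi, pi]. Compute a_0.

a_0 = 1/pi ∫_{-pi}^{pi} g(u) du = 1/pi · (-5*pi) = -5.

-5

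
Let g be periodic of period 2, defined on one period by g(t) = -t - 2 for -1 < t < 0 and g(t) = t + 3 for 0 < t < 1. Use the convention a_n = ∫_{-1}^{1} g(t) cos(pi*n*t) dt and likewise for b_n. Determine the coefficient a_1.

-4/pi**2

a_1 = ∫_{-1}^{1} g(t) cos(pi*t) dt.
Split the integral at the breakpoints.
Integrating by parts (boundary term plus one more integral), an antiderivative of (-t - 2) cos(pi*t) is -t*sin(pi*t)/pi - 2*sin(pi*t)/pi - cos(pi*t)/pi**2; evaluating from -1 to 0: ∫_{-1}^{0} (-t - 2) cos(pi*t) dt = (-1/pi**2) - (pi**(-2)) = -2/pi**2.
Integrating by parts (boundary term plus one more integral), an antiderivative of (t + 3) cos(pi*t) is t*sin(pi*t)/pi + 3*sin(pi*t)/pi + cos(pi*t)/pi**2; evaluating from 0 to 1: ∫_{0}^{1} (t + 3) cos(pi*t) dt = (-1/pi**2) - (pi**(-2)) = -2/pi**2.
Summing the pieces gives a_1 = -4/pi**2.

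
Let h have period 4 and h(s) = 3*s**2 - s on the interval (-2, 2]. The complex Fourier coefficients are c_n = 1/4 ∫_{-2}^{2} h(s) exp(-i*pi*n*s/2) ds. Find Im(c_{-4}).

Since h is real-valued, Im(c_{-4}) = -1/4 ∫_{-2}^{2} h(s) sin(-2*pi*s) ds = b_{4}/2.
Integrating by parts twice (tabular method), an antiderivative of (3*s**2 - s) sin(-2*pi*s) is 3*s**2*cos(2*pi*s)/(2*pi) - 3*s*sin(2*pi*s)/(2*pi**2) - s*cos(2*pi*s)/(2*pi) + sin(2*pi*s)/(4*pi**2) - 3*cos(2*pi*s)/(4*pi**3); evaluating from -2 to 2: ∫_{-2}^{2} (3*s**2 - s) sin(-2*pi*s) ds = (-3/(4*pi**3) + 5/pi) - (-3/(4*pi**3) + 7/pi) = -2/pi.
Hence Im(c_{-4}) = (-1/4)·(-2/pi) = 1/(2*pi).

1/(2*pi)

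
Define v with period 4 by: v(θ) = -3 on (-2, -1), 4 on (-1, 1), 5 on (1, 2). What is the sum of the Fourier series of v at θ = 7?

1/2

θ = 7 differs from θ = -1 by 2 full period(s), and the series is 4-periodic.
At θ = -1 the one-sided limits are v(-1^-) = -3 and v(-1^+) = 4.
By Dirichlet's theorem the series converges to their average, [(-3) + (4)]/2 = 1/2.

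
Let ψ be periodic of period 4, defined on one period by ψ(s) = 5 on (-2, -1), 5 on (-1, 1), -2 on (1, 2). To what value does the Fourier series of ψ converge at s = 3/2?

ψ is continuous at s = 3/2 with value -2, so the series converges to -2 there.

-2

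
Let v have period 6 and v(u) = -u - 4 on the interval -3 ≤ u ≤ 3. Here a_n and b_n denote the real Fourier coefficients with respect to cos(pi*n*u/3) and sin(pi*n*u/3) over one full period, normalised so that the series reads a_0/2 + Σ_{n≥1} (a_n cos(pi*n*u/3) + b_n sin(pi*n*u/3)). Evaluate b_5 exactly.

-6/(5*pi)

b_5 = 1/3 ∫_{-3}^{3} v(u) sin(5*pi*u/3) du.
Integrating by parts (boundary term plus one more integral), an antiderivative of (-u - 4) sin(5*pi*u/3) is 3*u*cos(5*pi*u/3)/(5*pi) - 9*sin(5*pi*u/3)/(25*pi**2) + 12*cos(5*pi*u/3)/(5*pi); evaluating from -3 to 3: ∫_{-3}^{3} (-u - 4) sin(5*pi*u/3) du = (-21/(5*pi)) - (-3/(5*pi)) = -18/(5*pi).
Hence b_5 = (1/3)·(-18/(5*pi)) = -6/(5*pi).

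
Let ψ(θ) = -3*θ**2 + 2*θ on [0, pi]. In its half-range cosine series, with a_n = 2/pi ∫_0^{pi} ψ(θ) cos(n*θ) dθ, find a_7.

4*(-2 + 3*pi)/(49*pi)

a_7 = 2/pi ∫_0^{pi} (-3*θ**2 + 2*θ) cos(7*θ) dθ.
Integrating by parts twice (tabular method), an antiderivative of (-3*θ**2 + 2*θ) cos(7*θ) is -3*θ**2*sin(7*θ)/7 + 2*θ*sin(7*θ)/7 - 6*θ*cos(7*θ)/49 + 6*sin(7*θ)/343 + 2*cos(7*θ)/49; evaluating from 0 to pi: ∫_{0}^{pi} (-3*θ**2 + 2*θ) cos(7*θ) dθ = (-2/49 + 6*pi/49) - (2/49) = -4/49 + 6*pi/49.
Hence a_7 = (2/pi)·(-4/49 + 6*pi/49) = 4*(-2 + 3*pi)/(49*pi).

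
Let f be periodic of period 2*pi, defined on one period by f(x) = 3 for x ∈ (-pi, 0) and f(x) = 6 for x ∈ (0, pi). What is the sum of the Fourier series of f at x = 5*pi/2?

6

x = 5*pi/2 differs from x = pi/2 by 1 full period(s), and the series is 2*pi-periodic.
f is continuous at x = pi/2 with value 6, so the series converges to 6 there.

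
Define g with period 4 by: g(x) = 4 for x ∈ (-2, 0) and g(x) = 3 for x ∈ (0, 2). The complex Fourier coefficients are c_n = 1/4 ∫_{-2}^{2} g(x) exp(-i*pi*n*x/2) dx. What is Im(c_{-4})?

Since g is real-valued, Im(c_{-4}) = -1/4 ∫_{-2}^{2} g(x) sin(-2*pi*x) dx = b_{4}/2.
Split the integral at the breakpoints.
Directly, an antiderivative of (4) sin(-2*pi*x) is 2*cos(2*pi*x)/pi; evaluating from -2 to 0: ∫_{-2}^{0} (4) sin(-2*pi*x) dx = (2/pi) - (2/pi) = 0.
Directly, an antiderivative of (3) sin(-2*pi*x) is 3*cos(2*pi*x)/(2*pi); evaluating from 0 to 2: ∫_{0}^{2} (3) sin(-2*pi*x) dx = (3/(2*pi)) - (3/(2*pi)) = 0.
So ∫_{-2}^{2} g(x) sin(-2*pi*x) dx = 0.
Hence Im(c_{-4}) = (-1/4)·(0) = 0.

0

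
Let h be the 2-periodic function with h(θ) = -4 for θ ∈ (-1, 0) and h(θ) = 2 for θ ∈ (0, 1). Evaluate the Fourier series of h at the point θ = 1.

-1

θ = 1 differs from θ = -1 by 1 full period(s), and the series is 2-periodic.
At θ = -1 the one-sided limits are h(-1^-) = 2 and h(-1^+) = -4.
By Dirichlet's theorem the series converges to their average, [(2) + (-4)]/2 = -1.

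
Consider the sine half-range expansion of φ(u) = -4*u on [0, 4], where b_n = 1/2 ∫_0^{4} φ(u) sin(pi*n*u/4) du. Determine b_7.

-32/(7*pi)

b_7 = 1/2 ∫_0^{4} (-4*u) sin(7*pi*u/4) du.
Integrating by parts (boundary term plus one more integral), an antiderivative of (-4*u) sin(7*pi*u/4) is 16*u*cos(7*pi*u/4)/(7*pi) - 64*sin(7*pi*u/4)/(49*pi**2); evaluating from 0 to 4: ∫_{0}^{4} (-4*u) sin(7*pi*u/4) du = (-64/(7*pi)) - (0) = -64/(7*pi).
Hence b_7 = (1/2)·(-64/(7*pi)) = -32/(7*pi).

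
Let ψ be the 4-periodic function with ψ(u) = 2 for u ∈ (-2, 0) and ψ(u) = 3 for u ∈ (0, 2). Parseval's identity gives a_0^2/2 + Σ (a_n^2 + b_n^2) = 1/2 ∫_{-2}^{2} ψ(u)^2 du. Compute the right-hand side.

13

1/2 ∫_{-2}^{2} ψ(u)^2 du = 1/2 · (26) = 13.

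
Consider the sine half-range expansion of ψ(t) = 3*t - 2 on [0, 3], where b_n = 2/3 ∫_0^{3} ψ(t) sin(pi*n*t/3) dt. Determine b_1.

10/pi

b_1 = 2/3 ∫_0^{3} (3*t - 2) sin(pi*t/3) dt.
Integrating by parts (boundary term plus one more integral), an antiderivative of (3*t - 2) sin(pi*t/3) is -9*t*cos(pi*t/3)/pi + 27*sin(pi*t/3)/pi**2 + 6*cos(pi*t/3)/pi; evaluating from 0 to 3: ∫_{0}^{3} (3*t - 2) sin(pi*t/3) dt = (21/pi) - (6/pi) = 15/pi.
Hence b_1 = (2/3)·(15/pi) = 10/pi.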